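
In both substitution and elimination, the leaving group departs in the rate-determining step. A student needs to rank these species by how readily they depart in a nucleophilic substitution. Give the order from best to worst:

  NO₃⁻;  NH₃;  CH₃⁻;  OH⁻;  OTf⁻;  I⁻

Leaving-group ability tracks the stability of the departed species; conjugate-acid pKₐ is the usual yardstick (lower pKₐ → better LG).
OTf⁻: pKₐ(CF₃SO₃H (triflic acid)) ≈ -14
I⁻: pKₐ(HI) ≈ -10
NO₃⁻: pKₐ(HNO₃) ≈ -1.3
NH₃: pKₐ(NH₄⁺) ≈ 9.2
OH⁻: pKₐ(H₂O) ≈ 15.7
CH₃⁻: pKₐ(CH₄) ≈ 48

OTf⁻ > I⁻ > NO₃⁻ > NH₃ > OH⁻ > CH₃⁻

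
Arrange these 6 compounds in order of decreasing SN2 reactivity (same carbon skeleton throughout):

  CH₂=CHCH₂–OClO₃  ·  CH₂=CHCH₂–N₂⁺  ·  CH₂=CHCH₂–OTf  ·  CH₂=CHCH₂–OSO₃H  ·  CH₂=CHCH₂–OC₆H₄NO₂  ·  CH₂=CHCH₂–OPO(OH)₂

CH₂=CHCH₂–N₂⁺ > CH₂=CHCH₂–OTf > CH₂=CHCH₂–OClO₃ > CH₂=CHCH₂–OSO₃H > CH₂=CHCH₂–OPO(OH)₂ > CH₂=CHCH₂–OC₆H₄NO₂

The skeletons are identical, so relative rate is governed entirely by leaving-group ability.
Rank by basicity of the departing species: weakest base leaves most easily.
CH₂=CHCH₂–N₂⁺ loses N₂: no meaningful conjugate acid; N₂ departs as an exceptionally stable neutral molecule
CH₂=CHCH₂–OTf loses OTf⁻: pKₐ(CF₃SO₃H (triflic acid)) ≈ -14
CH₂=CHCH₂–OClO₃ loses ClO₄⁻: pKₐ(HClO₄) ≈ -10
CH₂=CHCH₂–OSO₃H loses HSO₄⁻: pKₐ(H₂SO₄) ≈ -3
CH₂=CHCH₂–OPO(OH)₂ loses H₂PO₄⁻: pKₐ(H₃PO₄) ≈ 2.1
CH₂=CHCH₂–OC₆H₄NO₂ loses p-O₂N–C₆H₄–O⁻: pKₐ(p-nitrophenol) ≈ 7.2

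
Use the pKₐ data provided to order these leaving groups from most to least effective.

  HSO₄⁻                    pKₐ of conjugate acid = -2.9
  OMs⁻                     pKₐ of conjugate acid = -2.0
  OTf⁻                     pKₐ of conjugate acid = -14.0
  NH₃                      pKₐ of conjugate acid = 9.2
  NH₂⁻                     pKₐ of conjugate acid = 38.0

OTf⁻ > HSO₄⁻ > OMs⁻ > NH₃ > NH₂⁻

Lower conjugate-acid pKₐ ⇒ weaker base ⇒ better leaving group.
Sorting by the given values: OTf⁻ (-14.0), HSO₄⁻ (-2.9), OMs⁻ (-2.0), NH₃ (9.2), NH₂⁻ (38.0).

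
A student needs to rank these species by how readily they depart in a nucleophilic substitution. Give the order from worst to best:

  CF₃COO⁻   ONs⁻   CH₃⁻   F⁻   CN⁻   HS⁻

A good leaving group is a weak base: the lower the pKₐ of its conjugate acid, the more readily it departs.
ONs⁻: pKₐ(p-O₂NC₆H₄SO₃H) ≈ -3.5
CF₃COO⁻: pKₐ(CF₃COOH) ≈ 0.2
F⁻: pKₐ(HF) ≈ 3.2
HS⁻: pKₐ(H₂S) ≈ 7
CN⁻: pKₐ(HCN) ≈ 9.2
CH₃⁻: pKₐ(CH₄) ≈ 48
The question asks for worst first, so the sequence is read in increasing leaving-group ability.

CH₃⁻ < CN⁻ < HS⁻ < F⁻ < CF₃COO⁻ < ONs⁻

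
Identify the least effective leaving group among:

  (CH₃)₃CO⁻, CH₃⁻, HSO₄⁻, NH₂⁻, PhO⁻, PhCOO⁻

HSO₄⁻: pKₐ(H₂SO₄) ≈ -3
PhCOO⁻: pKₐ(C₆H₅COOH) ≈ 4.2
PhO⁻: pKₐ(C₆H₅OH (phenol)) ≈ 10
(CH₃)₃CO⁻: pKₐ(t-BuOH) ≈ 18
NH₂⁻: pKₐ(NH₃) ≈ 38
CH₃⁻: pKₐ(CH₄) ≈ 48

CH₃⁻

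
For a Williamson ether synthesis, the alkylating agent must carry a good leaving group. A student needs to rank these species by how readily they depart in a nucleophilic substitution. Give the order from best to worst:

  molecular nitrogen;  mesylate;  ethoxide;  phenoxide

molecular nitrogen > mesylate > phenoxide > ethoxide

Leaving-group ability tracks the stability of the departed species; conjugate-acid pKₐ is the usual yardstick (lower pKₐ → better LG).
molecular nitrogen: no meaningful conjugate acid; N₂ departs as an exceptionally stable neutral molecule
mesylate: pKₐ(CH₃SO₃H (MsOH)) ≈ -1.9
phenoxide: pKₐ(C₆H₅OH (phenol)) ≈ 10
ethoxide: pKₐ(CH₃CH₂OH) ≈ 16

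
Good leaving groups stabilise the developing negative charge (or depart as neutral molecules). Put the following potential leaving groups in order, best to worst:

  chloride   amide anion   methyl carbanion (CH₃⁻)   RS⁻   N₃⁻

chloride: pKₐ(HCl) ≈ -7 — moderately weak base
N₃⁻: pKₐ(HN₃) ≈ 4.7
RS⁻: pKₐ(RSH (a thiol)) ≈ 10.5 — moderately basic; rarely leaves without activation
amide anion: pKₐ(NH₃) ≈ 38 — extremely strong base; never a leaving group
methyl carbanion (CH₃⁻): pKₐ(CH₄) ≈ 48

chloride > N₃⁻ > RS⁻ > amide anion > methyl carbanion (CH₃⁻)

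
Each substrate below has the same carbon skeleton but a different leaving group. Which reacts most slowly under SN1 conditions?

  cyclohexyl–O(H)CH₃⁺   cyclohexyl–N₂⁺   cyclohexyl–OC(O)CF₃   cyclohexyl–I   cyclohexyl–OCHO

cyclohexyl–OCHO

Identical carbon frameworks mean the comparison reduces to leaving-group quality.
A good leaving group is a weak base: the lower the pKₐ of its conjugate acid, the more readily it departs.
cyclohexyl–N₂⁺ loses N₂: no meaningful conjugate acid; N₂ departs as an exceptionally stable neutral molecule
cyclohexyl–I loses I⁻: pKₐ(HI) ≈ -10
cyclohexyl–O(H)CH₃⁺ loses R'OH: pKₐ(R'OH₂⁺) ≈ -2.4
cyclohexyl–OC(O)CF₃ loses CF₃COO⁻: pKₐ(CF₃COOH) ≈ 0.2
cyclohexyl–OCHO loses HCOO⁻: pKₐ(HCOOH) ≈ 3.8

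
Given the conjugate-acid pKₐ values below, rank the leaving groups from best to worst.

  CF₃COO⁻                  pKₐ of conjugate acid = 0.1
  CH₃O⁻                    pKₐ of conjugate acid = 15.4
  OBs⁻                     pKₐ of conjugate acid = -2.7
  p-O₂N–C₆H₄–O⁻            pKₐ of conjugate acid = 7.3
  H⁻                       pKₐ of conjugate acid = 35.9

Lower conjugate-acid pKₐ ⇒ weaker base ⇒ better leaving group.
Sorting by the given values: OBs⁻ (-2.7), CF₃COO⁻ (0.1), p-O₂N–C₆H₄–O⁻ (7.3), CH₃O⁻ (15.4), H⁻ (35.9).

OBs⁻ > CF₃COO⁻ > p-O₂N–C₆H₄–O⁻ > CH₃O⁻ > H⁻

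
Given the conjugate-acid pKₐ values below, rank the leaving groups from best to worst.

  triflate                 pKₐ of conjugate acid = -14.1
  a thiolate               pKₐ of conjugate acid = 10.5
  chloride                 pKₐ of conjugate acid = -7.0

triflate > chloride > a thiolate

Lower conjugate-acid pKₐ ⇒ weaker base ⇒ better leaving group.
Sorting by the given values: triflate (-14.1), chloride (-7.0), a thiolate (10.5).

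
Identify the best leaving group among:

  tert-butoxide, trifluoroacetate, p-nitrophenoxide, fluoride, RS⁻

trifluoroacetate: pKₐ(CF₃COOH) ≈ 0.2
fluoride: pKₐ(HF) ≈ 3.2
p-nitrophenoxide: pKₐ(p-nitrophenol) ≈ 7.2
RS⁻: pKₐ(RSH (a thiol)) ≈ 10.5
tert-butoxide: pKₐ(t-BuOH) ≈ 18

trifluoroacetate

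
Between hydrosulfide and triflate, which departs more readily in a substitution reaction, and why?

triflate is the better leaving group.
pKₐ(CF₃SO₃H (triflic acid)) ≈ -14 versus pKₐ(H₂S) ≈ 7: triflate is the much weaker base.
Charge spread over three oxygens and a CF₃ group; the premier leaving group in synthesis.

triflate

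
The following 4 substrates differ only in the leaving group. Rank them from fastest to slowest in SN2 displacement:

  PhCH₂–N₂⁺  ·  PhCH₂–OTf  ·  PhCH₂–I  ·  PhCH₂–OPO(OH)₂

Same R in every case — rank the leaving groups.
Leaving-group ability tracks the stability of the departed species; conjugate-acid pKₐ is the usual yardstick (lower pKₐ → better LG).
PhCH₂–N₂⁺ loses N₂: no meaningful conjugate acid; N₂ departs as an exceptionally stable neutral molecule
PhCH₂–OTf loses OTf⁻: pKₐ(CF₃SO₃H (triflic acid)) ≈ -14
PhCH₂–I loses I⁻: pKₐ(HI) ≈ -10
PhCH₂–OPO(OH)₂ loses H₂PO₄⁻: pKₐ(H₃PO₄) ≈ 2.1

PhCH₂–N₂⁺ > PhCH₂–OTf > PhCH₂–I > PhCH₂–OPO(OH)₂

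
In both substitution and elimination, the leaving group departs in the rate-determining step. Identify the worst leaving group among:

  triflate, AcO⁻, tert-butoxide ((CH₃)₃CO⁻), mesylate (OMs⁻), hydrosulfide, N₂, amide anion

Rank by basicity of the departing species: weakest base leaves most easily.
N₂: no meaningful conjugate acid; N₂ departs as an exceptionally stable neutral molecule
triflate: pKₐ(CF₃SO₃H (triflic acid)) ≈ -14
mesylate (OMs⁻): pKₐ(CH₃SO₃H (MsOH)) ≈ -1.9
AcO⁻: pKₐ(CH₃COOH) ≈ 4.8
hydrosulfide: pKₐ(H₂S) ≈ 7
tert-butoxide ((CH₃)₃CO⁻): pKₐ(t-BuOH) ≈ 18
amide anion: pKₐ(NH₃) ≈ 38

amide anion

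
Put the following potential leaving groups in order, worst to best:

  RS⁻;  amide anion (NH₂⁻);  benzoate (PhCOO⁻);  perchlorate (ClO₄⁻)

amide anion (NH₂⁻) < RS⁻ < benzoate (PhCOO⁻) < perchlorate (ClO₄⁻)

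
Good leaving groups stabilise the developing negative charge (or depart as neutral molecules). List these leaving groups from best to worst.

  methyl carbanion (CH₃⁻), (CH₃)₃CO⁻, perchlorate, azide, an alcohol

A good leaving group is a weak base: the lower the pKₐ of its conjugate acid, the more readily it departs.
perchlorate: pKₐ(HClO₄) ≈ -10
an alcohol: pKₐ(R'OH₂⁺) ≈ -2.4
azide: pKₐ(HN₃) ≈ 4.7
(CH₃)₃CO⁻: pKₐ(t-BuOH) ≈ 18
methyl carbanion (CH₃⁻): pKₐ(CH₄) ≈ 48

perchlorate > an alcohol > azide > (CH₃)₃CO⁻ > methyl carbanion (CH₃⁻)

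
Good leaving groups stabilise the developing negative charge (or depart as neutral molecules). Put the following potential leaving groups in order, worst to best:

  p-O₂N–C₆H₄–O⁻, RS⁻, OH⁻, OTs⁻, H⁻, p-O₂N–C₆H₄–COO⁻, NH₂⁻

OTs⁻: pKₐ(p-CH₃C₆H₄SO₃H (TsOH)) ≈ -2.8
p-O₂N–C₆H₄–COO⁻: pKₐ(p-nitrobenzoic acid) ≈ 3.4
p-O₂N–C₆H₄–O⁻: pKₐ(p-nitrophenol) ≈ 7.2
RS⁻: pKₐ(RSH (a thiol)) ≈ 10.5
OH⁻: pKₐ(H₂O) ≈ 15.7
H⁻: pKₐ(H₂) ≈ 36
NH₂⁻: pKₐ(NH₃) ≈ 38
The question asks for worst first, so the sequence is read in increasing leaving-group ability.

NH₂⁻ < H⁻ < OH⁻ < RS⁻ < p-O₂N–C₆H₄–O⁻ < p-O₂N–C₆H₄–COO⁻ < OTs⁻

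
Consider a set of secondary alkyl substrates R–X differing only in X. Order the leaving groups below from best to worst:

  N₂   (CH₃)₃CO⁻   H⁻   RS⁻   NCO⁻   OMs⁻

N₂ > OMs⁻ > NCO⁻ > RS⁻ > (CH₃)₃CO⁻ > H⁻

Leaving-group ability tracks the stability of the departed species; conjugate-acid pKₐ is the usual yardstick (lower pKₐ → better LG).
N₂: no meaningful conjugate acid; N₂ departs as an exceptionally stable neutral molecule
OMs⁻: pKₐ(CH₃SO₃H (MsOH)) ≈ -1.9
NCO⁻: pKₐ(HOCN) ≈ 3.5 — resonance between N and O
RS⁻: pKₐ(RSH (a thiol)) ≈ 10.5
(CH₃)₃CO⁻: pKₐ(t-BuOH) ≈ 18 — bulky, strongly basic alkoxide
H⁻: pKₐ(H₂) ≈ 36 — extremely strong base; leaves only in special hydride-transfer contexts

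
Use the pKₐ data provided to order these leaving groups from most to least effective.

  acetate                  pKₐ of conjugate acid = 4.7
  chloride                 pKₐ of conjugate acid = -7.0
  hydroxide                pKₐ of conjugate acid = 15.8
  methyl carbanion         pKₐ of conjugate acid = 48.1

Lower conjugate-acid pKₐ ⇒ weaker base ⇒ better leaving group.
Sorting by the given values: chloride (-7.0), acetate (4.7), hydroxide (15.8), methyl carbanion (48.1).

chloride > acetate > hydroxide > methyl carbanion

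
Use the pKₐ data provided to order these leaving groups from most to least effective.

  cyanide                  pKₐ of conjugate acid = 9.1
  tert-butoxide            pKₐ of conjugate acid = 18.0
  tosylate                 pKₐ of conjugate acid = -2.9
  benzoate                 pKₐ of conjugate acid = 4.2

Lower conjugate-acid pKₐ ⇒ weaker base ⇒ better leaving group.
Sorting by the given values: tosylate (-2.9), benzoate (4.2), cyanide (9.1), tert-butoxide (18.0).

tosylate > benzoate > cyanide > tert-butoxide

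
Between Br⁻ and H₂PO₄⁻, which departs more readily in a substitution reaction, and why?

Br⁻ is the better leaving group.
pKₐ(HBr) ≈ -9 versus pKₐ(H₃PO₄) ≈ 2.1: Br⁻ is the much weaker base.
Weak base; good leaving group.

Br⁻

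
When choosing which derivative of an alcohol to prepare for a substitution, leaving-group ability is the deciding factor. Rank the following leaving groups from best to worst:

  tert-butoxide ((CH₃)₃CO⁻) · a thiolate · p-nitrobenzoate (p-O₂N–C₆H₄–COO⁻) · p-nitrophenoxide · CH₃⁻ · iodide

iodide > p-nitrobenzoate (p-O₂N–C₆H₄–COO⁻) > p-nitrophenoxide > a thiolate > tert-butoxide ((CH₃)₃CO⁻) > CH₃⁻

Leaving-group ability tracks the stability of the departed species; conjugate-acid pKₐ is the usual yardstick (lower pKₐ → better LG).
iodide: pKₐ(HI) ≈ -10 — large, highly polarisable; very weak base
p-nitrobenzoate (p-O₂N–C₆H₄–COO⁻): pKₐ(p-nitrobenzoic acid) ≈ 3.4 — electron-withdrawing nitro group stabilises the carboxylate
p-nitrophenoxide: pKₐ(p-nitrophenol) ≈ 7.2 — nitro group delocalises the charge; the classic chromogenic LG
a thiolate: pKₐ(RSH (a thiol)) ≈ 10.5
tert-butoxide ((CH₃)₃CO⁻): pKₐ(t-BuOH) ≈ 18
CH₃⁻: pKₐ(CH₄) ≈ 48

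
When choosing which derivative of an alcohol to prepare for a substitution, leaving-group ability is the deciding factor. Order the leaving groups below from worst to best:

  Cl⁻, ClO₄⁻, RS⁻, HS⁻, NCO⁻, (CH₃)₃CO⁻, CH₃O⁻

(CH₃)₃CO⁻ < CH₃O⁻ < RS⁻ < HS⁻ < NCO⁻ < Cl⁻ < ClO₄⁻

A good leaving group is a weak base: the lower the pKₐ of its conjugate acid, the more readily it departs.
ClO₄⁻: pKₐ(HClO₄) ≈ -10
Cl⁻: pKₐ(HCl) ≈ -7
NCO⁻: pKₐ(HOCN) ≈ 3.5
HS⁻: pKₐ(H₂S) ≈ 7
RS⁻: pKₐ(RSH (a thiol)) ≈ 10.5
CH₃O⁻: pKₐ(CH₃OH) ≈ 15.5
(CH₃)₃CO⁻: pKₐ(t-BuOH) ≈ 18
Listed from poorest to best leaving group as asked.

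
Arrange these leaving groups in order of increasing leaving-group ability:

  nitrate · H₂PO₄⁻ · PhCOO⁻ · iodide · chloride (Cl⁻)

A good leaving group is a weak base: the lower the pKₐ of its conjugate acid, the more readily it departs.
iodide: pKₐ(HI) ≈ -10
chloride (Cl⁻): pKₐ(HCl) ≈ -7
nitrate: pKₐ(HNO₃) ≈ -1.3
H₂PO₄⁻: pKₐ(H₃PO₄) ≈ 2.1
PhCOO⁻: pKₐ(C₆H₅COOH) ≈ 4.2
The question asks for worst first, so the sequence is read in increasing leaving-group ability.

PhCOO⁻ < H₂PO₄⁻ < nitrate < chloride (Cl⁻) < iodide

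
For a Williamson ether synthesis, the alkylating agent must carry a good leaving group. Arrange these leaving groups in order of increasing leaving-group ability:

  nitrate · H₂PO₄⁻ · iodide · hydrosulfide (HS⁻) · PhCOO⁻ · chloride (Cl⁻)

iodide: pKₐ(HI) ≈ -10 — large, highly polarisable; very weak base
chloride (Cl⁻): pKₐ(HCl) ≈ -7
nitrate: pKₐ(HNO₃) ≈ -1.3 — resonance-delocalised over three oxygens
H₂PO₄⁻: pKₐ(H₃PO₄) ≈ 2.1
PhCOO⁻: pKₐ(C₆H₅COOH) ≈ 4.2
hydrosulfide (HS⁻): pKₐ(H₂S) ≈ 7 — larger and more polarisable than the oxygen analogue
Listed from poorest to best leaving group as asked.

hydrosulfide (HS⁻) < PhCOO⁻ < H₂PO₄⁻ < nitrate < chloride (Cl⁻) < iodide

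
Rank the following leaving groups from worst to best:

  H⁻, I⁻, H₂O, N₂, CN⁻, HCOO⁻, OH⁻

A good leaving group is a weak base: the lower the pKₐ of its conjugate acid, the more readily it departs.
N₂: no meaningful conjugate acid; N₂ departs as an exceptionally stable neutral molecule
I⁻: pKₐ(HI) ≈ -10 — large, highly polarisable; very weak base
H₂O: pKₐ(H₃O⁺) ≈ -1.7 — neutral; leaves from a protonated alcohol (R–OH₂⁺)
HCOO⁻: pKₐ(HCOOH) ≈ 3.8
CN⁻: pKₐ(HCN) ≈ 9.2 — sp carbon stabilises the charge somewhat, but still a poor LG
OH⁻: pKₐ(H₂O) ≈ 15.7 — strong base; essentially never leaves without prior activation
H⁻: pKₐ(H₂) ≈ 36 — extremely strong base; leaves only in special hydride-transfer contexts
Listed from poorest to best leaving group as asked.

H⁻ < OH⁻ < CN⁻ < HCOO⁻ < H₂O < I⁻ < N₂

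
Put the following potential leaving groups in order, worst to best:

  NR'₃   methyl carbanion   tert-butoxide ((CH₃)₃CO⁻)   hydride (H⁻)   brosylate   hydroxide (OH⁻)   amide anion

brosylate: pKₐ(p-BrC₆H₄SO₃H) ≈ -2.8
NR'₃: pKₐ(R'₃NH⁺) ≈ 10.7
hydroxide (OH⁻): pKₐ(H₂O) ≈ 15.7
tert-butoxide ((CH₃)₃CO⁻): pKₐ(t-BuOH) ≈ 18
hydride (H⁻): pKₐ(H₂) ≈ 36
amide anion: pKₐ(NH₃) ≈ 38
methyl carbanion: pKₐ(CH₄) ≈ 48
Listed from poorest to best leaving group as asked.

methyl carbanion < amide anion < hydride (H⁻) < tert-butoxide ((CH₃)₃CO⁻) < hydroxide (OH⁻) < NR'₃ < brosylate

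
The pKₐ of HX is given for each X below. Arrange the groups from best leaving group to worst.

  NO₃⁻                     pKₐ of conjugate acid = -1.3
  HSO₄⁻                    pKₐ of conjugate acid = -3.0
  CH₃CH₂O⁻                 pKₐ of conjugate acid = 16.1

HSO₄⁻ > NO₃⁻ > CH₃CH₂O⁻

Lower conjugate-acid pKₐ ⇒ weaker base ⇒ better leaving group.
Sorting by the given values: HSO₄⁻ (-3.0), NO₃⁻ (-1.3), CH₃CH₂O⁻ (16.1).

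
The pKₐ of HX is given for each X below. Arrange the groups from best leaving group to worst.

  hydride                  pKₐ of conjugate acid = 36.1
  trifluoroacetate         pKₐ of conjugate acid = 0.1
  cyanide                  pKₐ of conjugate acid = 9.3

trifluoroacetate > cyanide > hydride

Lower conjugate-acid pKₐ ⇒ weaker base ⇒ better leaving group.
Sorting by the given values: trifluoroacetate (0.1), cyanide (9.3), hydride (36.1).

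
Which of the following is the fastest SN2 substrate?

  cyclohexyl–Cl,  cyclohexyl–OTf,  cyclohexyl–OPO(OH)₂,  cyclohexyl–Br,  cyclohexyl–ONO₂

cyclohexyl–OTf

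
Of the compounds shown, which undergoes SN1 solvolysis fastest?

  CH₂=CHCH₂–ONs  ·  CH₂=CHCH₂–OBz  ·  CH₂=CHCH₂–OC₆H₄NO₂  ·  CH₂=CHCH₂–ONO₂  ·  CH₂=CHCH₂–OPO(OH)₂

CH₂=CHCH₂–ONs

Same R in every case — rank the leaving groups.
Leaving-group ability tracks the stability of the departed species; conjugate-acid pKₐ is the usual yardstick (lower pKₐ → better LG).
CH₂=CHCH₂–ONs loses ONs⁻: pKₐ(p-O₂NC₆H₄SO₃H) ≈ -3.5
CH₂=CHCH₂–ONO₂ loses NO₃⁻: pKₐ(HNO₃) ≈ -1.3
CH₂=CHCH₂–OPO(OH)₂ loses H₂PO₄⁻: pKₐ(H₃PO₄) ≈ 2.1
CH₂=CHCH₂–OBz loses PhCOO⁻: pKₐ(C₆H₅COOH) ≈ 4.2
CH₂=CHCH₂–OC₆H₄NO₂ loses p-O₂N–C₆H₄–O⁻: pKₐ(p-nitrophenol) ≈ 7.2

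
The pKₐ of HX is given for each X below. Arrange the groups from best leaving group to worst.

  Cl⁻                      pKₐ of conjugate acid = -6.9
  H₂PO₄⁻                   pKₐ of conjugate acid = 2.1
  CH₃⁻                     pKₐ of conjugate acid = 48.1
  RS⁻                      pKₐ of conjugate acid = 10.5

Lower conjugate-acid pKₐ ⇒ weaker base ⇒ better leaving group.
Sorting by the given values: Cl⁻ (-6.9), H₂PO₄⁻ (2.1), RS⁻ (10.5), CH₃⁻ (48.1).

Cl⁻ > H₂PO₄⁻ > RS⁻ > CH₃⁻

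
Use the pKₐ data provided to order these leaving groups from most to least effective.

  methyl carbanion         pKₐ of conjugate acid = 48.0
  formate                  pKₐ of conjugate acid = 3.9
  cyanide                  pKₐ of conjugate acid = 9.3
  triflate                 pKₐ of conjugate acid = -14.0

triflate > formate > cyanide > methyl carbanion

Lower conjugate-acid pKₐ ⇒ weaker base ⇒ better leaving group.
Sorting by the given values: triflate (-14.0), formate (3.9), cyanide (9.3), methyl carbanion (48.0).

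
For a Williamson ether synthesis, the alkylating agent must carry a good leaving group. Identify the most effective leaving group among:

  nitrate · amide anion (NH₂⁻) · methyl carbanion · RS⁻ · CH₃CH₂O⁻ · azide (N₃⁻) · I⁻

I⁻

Leaving-group ability tracks the stability of the departed species; conjugate-acid pKₐ is the usual yardstick (lower pKₐ → better LG).
I⁻: pKₐ(HI) ≈ -10
nitrate: pKₐ(HNO₃) ≈ -1.3
azide (N₃⁻): pKₐ(HN₃) ≈ 4.7
RS⁻: pKₐ(RSH (a thiol)) ≈ 10.5
CH₃CH₂O⁻: pKₐ(CH₃CH₂OH) ≈ 16
amide anion (NH₂⁻): pKₐ(NH₃) ≈ 38
methyl carbanion: pKₐ(CH₄) ≈ 48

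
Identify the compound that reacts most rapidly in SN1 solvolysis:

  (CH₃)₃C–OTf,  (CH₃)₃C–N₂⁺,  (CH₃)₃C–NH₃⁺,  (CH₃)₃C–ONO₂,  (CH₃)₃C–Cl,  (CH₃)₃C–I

(CH₃)₃C–N₂⁺

With the same alkyl group throughout, only the leaving group differentiates the rates.
Rank by basicity of the departing species: weakest base leaves most easily.
(CH₃)₃C–N₂⁺ loses N₂: no meaningful conjugate acid; N₂ departs as an exceptionally stable neutral molecule
(CH₃)₃C–OTf loses OTf⁻: pKₐ(CF₃SO₃H (triflic acid)) ≈ -14
(CH₃)₃C–I loses I⁻: pKₐ(HI) ≈ -10
(CH₃)₃C–Cl loses Cl⁻: pKₐ(HCl) ≈ -7
(CH₃)₃C–ONO₂ loses NO₃⁻: pKₐ(HNO₃) ≈ -1.3
(CH₃)₃C–NH₃⁺ loses NH₃: pKₐ(NH₄⁺) ≈ 9.2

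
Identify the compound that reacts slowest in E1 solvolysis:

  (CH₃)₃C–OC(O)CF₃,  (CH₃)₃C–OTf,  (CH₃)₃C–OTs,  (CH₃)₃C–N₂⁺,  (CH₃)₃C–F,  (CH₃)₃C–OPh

Same R in every case — rank the leaving groups.
The more stable X⁻ (or X) is on its own — i.e. the weaker a base it is — the better a leaving group it makes.
(CH₃)₃C–N₂⁺ loses N₂: no meaningful conjugate acid; N₂ departs as an exceptionally stable neutral molecule
(CH₃)₃C–OTf loses OTf⁻: pKₐ(CF₃SO₃H (triflic acid)) ≈ -14
(CH₃)₃C–OTs loses OTs⁻: pKₐ(p-CH₃C₆H₄SO₃H (TsOH)) ≈ -2.8
(CH₃)₃C–OC(O)CF₃ loses CF₃COO⁻: pKₐ(CF₃COOH) ≈ 0.2
(CH₃)₃C–F loses F⁻: pKₐ(HF) ≈ 3.2
(CH₃)₃C–OPh loses PhO⁻: pKₐ(C₆H₅OH (phenol)) ≈ 10

(CH₃)₃C–OPh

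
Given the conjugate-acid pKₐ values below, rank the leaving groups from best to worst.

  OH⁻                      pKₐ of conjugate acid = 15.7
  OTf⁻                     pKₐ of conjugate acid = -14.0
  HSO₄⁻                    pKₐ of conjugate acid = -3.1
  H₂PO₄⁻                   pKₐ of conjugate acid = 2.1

Lower conjugate-acid pKₐ ⇒ weaker base ⇒ better leaving group.
Sorting by the given values: OTf⁻ (-14.0), HSO₄⁻ (-3.1), H₂PO₄⁻ (2.1), OH⁻ (15.7).

OTf⁻ > HSO₄⁻ > H₂PO₄⁻ > OH⁻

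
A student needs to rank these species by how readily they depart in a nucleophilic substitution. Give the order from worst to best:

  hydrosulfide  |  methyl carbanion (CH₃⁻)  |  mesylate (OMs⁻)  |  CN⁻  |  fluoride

mesylate (OMs⁻): pKₐ(CH₃SO₃H (MsOH)) ≈ -1.9 — resonance-delocalised alkanesulfonate
fluoride: pKₐ(HF) ≈ 3.2 — small and strongly basic; the poor halide leaving group
hydrosulfide: pKₐ(H₂S) ≈ 7 — larger and more polarisable than the oxygen analogue
CN⁻: pKₐ(HCN) ≈ 9.2 — sp carbon stabilises the charge somewhat, but still a poor LG
methyl carbanion (CH₃⁻): pKₐ(CH₄) ≈ 48 — unstabilised carbanion; the worst conceivable leaving group
The question asks for worst first, so the sequence is read in increasing leaving-group ability.

methyl carbanion (CH₃⁻) < CN⁻ < hydrosulfide < fluoride < mesylate (OMs⁻)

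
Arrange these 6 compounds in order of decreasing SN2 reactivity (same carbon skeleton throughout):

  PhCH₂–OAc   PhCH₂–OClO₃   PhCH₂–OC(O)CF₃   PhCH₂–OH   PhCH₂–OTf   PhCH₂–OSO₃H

PhCH₂–OTf > PhCH₂–OClO₃ > PhCH₂–OSO₃H > PhCH₂–OC(O)CF₃ > PhCH₂–OAc > PhCH₂–OH

Identical carbon frameworks mean the comparison reduces to leaving-group quality.
The more stable X⁻ (or X) is on its own — i.e. the weaker a base it is — the better a leaving group it makes.
PhCH₂–OTf loses OTf⁻: pKₐ(CF₃SO₃H (triflic acid)) ≈ -14
PhCH₂–OClO₃ loses ClO₄⁻: pKₐ(HClO₄) ≈ -10
PhCH₂–OSO₃H loses HSO₄⁻: pKₐ(H₂SO₄) ≈ -3
PhCH₂–OC(O)CF₃ loses CF₃COO⁻: pKₐ(CF₃COOH) ≈ 0.2
PhCH₂–OAc loses AcO⁻: pKₐ(CH₃COOH) ≈ 4.8
PhCH₂–OH loses OH⁻: pKₐ(H₂O) ≈ 15.7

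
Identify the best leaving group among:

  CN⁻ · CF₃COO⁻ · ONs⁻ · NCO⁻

ONs⁻: pKₐ(p-O₂NC₆H₄SO₃H) ≈ -3.5
CF₃COO⁻: pKₐ(CF₃COOH) ≈ 0.2
NCO⁻: pKₐ(HOCN) ≈ 3.5
CN⁻: pKₐ(HCN) ≈ 9.2

ONs⁻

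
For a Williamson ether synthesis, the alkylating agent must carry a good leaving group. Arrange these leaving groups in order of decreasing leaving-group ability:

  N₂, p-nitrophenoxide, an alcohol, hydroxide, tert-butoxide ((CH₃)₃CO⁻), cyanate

N₂ > an alcohol > cyanate > p-nitrophenoxide > hydroxide > tert-butoxide ((CH₃)₃CO⁻)

Rank by basicity of the departing species: weakest base leaves most easily.
N₂: no meaningful conjugate acid; N₂ departs as an exceptionally stable neutral molecule
an alcohol: pKₐ(R'OH₂⁺) ≈ -2.4
cyanate: pKₐ(HOCN) ≈ 3.5
p-nitrophenoxide: pKₐ(p-nitrophenol) ≈ 7.2
hydroxide: pKₐ(H₂O) ≈ 15.7
tert-butoxide ((CH₃)₃CO⁻): pKₐ(t-BuOH) ≈ 18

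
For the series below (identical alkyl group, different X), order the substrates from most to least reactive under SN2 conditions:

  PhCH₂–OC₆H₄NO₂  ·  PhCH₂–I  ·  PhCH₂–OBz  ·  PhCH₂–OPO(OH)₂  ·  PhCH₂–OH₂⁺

With the same alkyl group throughout, only the leaving group differentiates the rates.
Rank by basicity of the departing species: weakest base leaves most easily.
PhCH₂–I loses I⁻: pKₐ(HI) ≈ -10
PhCH₂–OH₂⁺ loses H₂O: pKₐ(H₃O⁺) ≈ -1.7
PhCH₂–OPO(OH)₂ loses H₂PO₄⁻: pKₐ(H₃PO₄) ≈ 2.1
PhCH₂–OBz loses PhCOO⁻: pKₐ(C₆H₅COOH) ≈ 4.2
PhCH₂–OC₆H₄NO₂ loses p-O₂N–C₆H₄–O⁻: pKₐ(p-nitrophenol) ≈ 7.2

PhCH₂–I > PhCH₂–OH₂⁺ > PhCH₂–OPO(OH)₂ > PhCH₂–OBz > PhCH₂–OC₆H₄NO₂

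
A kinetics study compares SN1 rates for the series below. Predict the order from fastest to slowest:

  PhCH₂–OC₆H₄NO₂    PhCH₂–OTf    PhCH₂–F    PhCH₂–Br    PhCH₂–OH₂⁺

PhCH₂–OTf > PhCH₂–Br > PhCH₂–OH₂⁺ > PhCH₂–F > PhCH₂–OC₆H₄NO₂

Identical carbon frameworks mean the comparison reduces to leaving-group quality.
The more stable X⁻ (or X) is on its own — i.e. the weaker a base it is — the better a leaving group it makes.
PhCH₂–OTf loses OTf⁻: pKₐ(CF₃SO₃H (triflic acid)) ≈ -14
PhCH₂–Br loses Br⁻: pKₐ(HBr) ≈ -9
PhCH₂–OH₂⁺ loses H₂O: pKₐ(H₃O⁺) ≈ -1.7
PhCH₂–F loses F⁻: pKₐ(HF) ≈ 3.2
PhCH₂–OC₆H₄NO₂ loses p-O₂N–C₆H₄–O⁻: pKₐ(p-nitrophenol) ≈ 7.2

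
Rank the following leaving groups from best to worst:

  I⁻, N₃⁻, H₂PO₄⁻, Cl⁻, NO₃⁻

I⁻: pKₐ(HI) ≈ -10 — large, highly polarisable; very weak base
Cl⁻: pKₐ(HCl) ≈ -7
NO₃⁻: pKₐ(HNO₃) ≈ -1.3 — resonance-delocalised over three oxygens
H₂PO₄⁻: pKₐ(H₃PO₄) ≈ 2.1 — moderate base; biological leaving group after further activation
N₃⁻: pKₐ(HN₃) ≈ 4.7

I⁻ > Cl⁻ > NO₃⁻ > H₂PO₄⁻ > N₃⁻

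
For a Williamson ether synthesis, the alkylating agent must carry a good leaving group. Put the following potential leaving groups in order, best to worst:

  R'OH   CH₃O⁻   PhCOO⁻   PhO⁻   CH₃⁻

R'OH: pKₐ(R'OH₂⁺) ≈ -2.4 — neutral; leaves from a protonated ether (an oxonium ion, R–O(H)R'⁺)
PhCOO⁻: pKₐ(C₆H₅COOH) ≈ 4.2 — aryl carboxylate
PhO⁻: pKₐ(C₆H₅OH (phenol)) ≈ 10 — resonance into the ring helps, but still a poor LG
CH₃O⁻: pKₐ(CH₃OH) ≈ 15.5 — strong base; alkoxides do not leave unassisted
CH₃⁻: pKₐ(CH₄) ≈ 48 — unstabilised carbanion; the worst conceivable leaving group

R'OH > PhCOO⁻ > PhO⁻ > CH₃O⁻ > CH₃⁻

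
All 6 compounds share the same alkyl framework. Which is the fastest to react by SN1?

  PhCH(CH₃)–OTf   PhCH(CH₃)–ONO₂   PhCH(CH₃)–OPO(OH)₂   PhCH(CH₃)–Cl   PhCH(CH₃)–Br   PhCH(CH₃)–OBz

Same R in every case — rank the leaving groups.
Rank by basicity of the departing species: weakest base leaves most easily.
PhCH(CH₃)–OTf loses OTf⁻: pKₐ(CF₃SO₃H (triflic acid)) ≈ -14
PhCH(CH₃)–Br loses Br⁻: pKₐ(HBr) ≈ -9
PhCH(CH₃)–Cl loses Cl⁻: pKₐ(HCl) ≈ -7
PhCH(CH₃)–ONO₂ loses NO₃⁻: pKₐ(HNO₃) ≈ -1.3
PhCH(CH₃)–OPO(OH)₂ loses H₂PO₄⁻: pKₐ(H₃PO₄) ≈ 2.1
PhCH(CH₃)–OBz loses PhCOO⁻: pKₐ(C₆H₅COOH) ≈ 4.2

PhCH(CH₃)–OTf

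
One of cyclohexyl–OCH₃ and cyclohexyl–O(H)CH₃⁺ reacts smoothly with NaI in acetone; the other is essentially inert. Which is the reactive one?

cyclohexyl–O(H)CH₃⁺

From cyclohexyl–OCH₃ the departing group would be CH₃O⁻ (pKₐ(CH₃OH) ≈ 15.5). Strong base; alkoxides do not leave unassisted.
From cyclohexyl–O(H)CH₃⁺ the leaving group is R'OH (pKₐ(R'OH₂⁺) ≈ -2.4). Neutral; leaves from a protonated ether (an oxonium ion, R–O(H)R'⁺).
(In practice cyclohexyl–O(H)CH₃⁺ is made from cyclohexyl–OCH₃ by protonation with concentrated HI, allowing neutral methanol, rather than methoxide, to depart.)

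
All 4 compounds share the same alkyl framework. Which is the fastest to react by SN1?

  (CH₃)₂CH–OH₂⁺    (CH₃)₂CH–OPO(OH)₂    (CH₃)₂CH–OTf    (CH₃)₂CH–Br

(CH₃)₂CH–OTf

The skeletons are identical, so relative rate is governed entirely by leaving-group ability.
The more stable X⁻ (or X) is on its own — i.e. the weaker a base it is — the better a leaving group it makes.
(CH₃)₂CH–OTf loses OTf⁻: pKₐ(CF₃SO₃H (triflic acid)) ≈ -14
(CH₃)₂CH–Br loses Br⁻: pKₐ(HBr) ≈ -9
(CH₃)₂CH–OH₂⁺ loses H₂O: pKₐ(H₃O⁺) ≈ -1.7
(CH₃)₂CH–OPO(OH)₂ loses H₂PO₄⁻: pKₐ(H₃PO₄) ≈ 2.1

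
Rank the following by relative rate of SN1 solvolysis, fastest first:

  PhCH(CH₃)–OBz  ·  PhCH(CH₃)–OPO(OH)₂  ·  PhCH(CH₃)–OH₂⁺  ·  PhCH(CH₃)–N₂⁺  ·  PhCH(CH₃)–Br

PhCH(CH₃)–N₂⁺ > PhCH(CH₃)–Br > PhCH(CH₃)–OH₂⁺ > PhCH(CH₃)–OPO(OH)₂ > PhCH(CH₃)–OBz

Same R in every case — rank the leaving groups.
A good leaving group is a weak base: the lower the pKₐ of its conjugate acid, the more readily it departs.
PhCH(CH₃)–N₂⁺ loses N₂: no meaningful conjugate acid; N₂ departs as an exceptionally stable neutral molecule
PhCH(CH₃)–Br loses Br⁻: pKₐ(HBr) ≈ -9
PhCH(CH₃)–OH₂⁺ loses H₂O: pKₐ(H₃O⁺) ≈ -1.7
PhCH(CH₃)–OPO(OH)₂ loses H₂PO₄⁻: pKₐ(H₃PO₄) ≈ 2.1
PhCH(CH₃)–OBz loses PhCOO⁻: pKₐ(C₆H₅COOH) ≈ 4.2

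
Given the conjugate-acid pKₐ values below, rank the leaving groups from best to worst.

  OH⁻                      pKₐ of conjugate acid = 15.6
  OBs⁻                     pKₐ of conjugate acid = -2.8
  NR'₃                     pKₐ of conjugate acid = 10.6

OBs⁻ > NR'₃ > OH⁻

Lower conjugate-acid pKₐ ⇒ weaker base ⇒ better leaving group.
Sorting by the given values: OBs⁻ (-2.8), NR'₃ (10.6), OH⁻ (15.6).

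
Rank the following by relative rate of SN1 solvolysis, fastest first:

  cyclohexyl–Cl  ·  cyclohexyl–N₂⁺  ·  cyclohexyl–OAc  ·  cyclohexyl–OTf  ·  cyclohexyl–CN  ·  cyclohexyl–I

With the same alkyl group throughout, only the leaving group differentiates the rates.
Leaving-group ability tracks the stability of the departed species; conjugate-acid pKₐ is the usual yardstick (lower pKₐ → better LG).
cyclohexyl–N₂⁺ loses N₂: no meaningful conjugate acid; N₂ departs as an exceptionally stable neutral molecule
cyclohexyl–OTf loses OTf⁻: pKₐ(CF₃SO₃H (triflic acid)) ≈ -14
cyclohexyl–I loses I⁻: pKₐ(HI) ≈ -10
cyclohexyl–Cl loses Cl⁻: pKₐ(HCl) ≈ -7
cyclohexyl–OAc loses AcO⁻: pKₐ(CH₃COOH) ≈ 4.8
cyclohexyl–CN loses CN⁻: pKₐ(HCN) ≈ 9.2

cyclohexyl–N₂⁺ > cyclohexyl–OTf > cyclohexyl–I > cyclohexyl–Cl > cyclohexyl–OAc > cyclohexyl–CN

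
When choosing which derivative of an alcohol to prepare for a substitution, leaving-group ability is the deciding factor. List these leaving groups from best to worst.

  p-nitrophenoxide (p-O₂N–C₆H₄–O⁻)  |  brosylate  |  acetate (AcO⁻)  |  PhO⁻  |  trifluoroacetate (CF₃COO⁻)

A good leaving group is a weak base: the lower the pKₐ of its conjugate acid, the more readily it departs.
brosylate: pKₐ(p-BrC₆H₄SO₃H) ≈ -2.8 — arenesulfonate with a p-bromo substituent
trifluoroacetate (CF₃COO⁻): pKₐ(CF₃COOH) ≈ 0.2
acetate (AcO⁻): pKₐ(CH₃COOH) ≈ 4.8 — resonance-stabilised but still a weak base
p-nitrophenoxide (p-O₂N–C₆H₄–O⁻): pKₐ(p-nitrophenol) ≈ 7.2 — nitro group delocalises the charge; the classic chromogenic LG
PhO⁻: pKₐ(C₆H₅OH (phenol)) ≈ 10 — resonance into the ring helps, but still a poor LG

brosylate > trifluoroacetate (CF₃COO⁻) > acetate (AcO⁻) > p-nitrophenoxide (p-O₂N–C₆H₄–O⁻) > PhO⁻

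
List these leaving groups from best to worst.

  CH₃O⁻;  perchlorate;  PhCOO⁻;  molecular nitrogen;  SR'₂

molecular nitrogen > perchlorate > SR'₂ > PhCOO⁻ > CH₃O⁻

A good leaving group is a weak base: the lower the pKₐ of its conjugate acid, the more readily it departs.
molecular nitrogen: no meaningful conjugate acid; N₂ departs as an exceptionally stable neutral molecule
perchlorate: pKₐ(HClO₄) ≈ -10 — extremely weak base; rarely used for safety reasons
SR'₂: pKₐ(R'₂SH⁺) ≈ -7
PhCOO⁻: pKₐ(C₆H₅COOH) ≈ 4.2 — aryl carboxylate
CH₃O⁻: pKₐ(CH₃OH) ≈ 15.5 — strong base; alkoxides do not leave unassisted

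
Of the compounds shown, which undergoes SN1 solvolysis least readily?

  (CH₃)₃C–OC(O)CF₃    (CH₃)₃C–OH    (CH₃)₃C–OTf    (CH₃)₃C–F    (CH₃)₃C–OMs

With the same alkyl group throughout, only the leaving group differentiates the rates.
Leaving-group ability tracks the stability of the departed species; conjugate-acid pKₐ is the usual yardstick (lower pKₐ → better LG).
(CH₃)₃C–OTf loses OTf⁻: pKₐ(CF₃SO₃H (triflic acid)) ≈ -14
(CH₃)₃C–OMs loses OMs⁻: pKₐ(CH₃SO₃H (MsOH)) ≈ -1.9
(CH₃)₃C–OC(O)CF₃ loses CF₃COO⁻: pKₐ(CF₃COOH) ≈ 0.2
(CH₃)₃C–F loses F⁻: pKₐ(HF) ≈ 3.2
(CH₃)₃C–OH loses OH⁻: pKₐ(H₂O) ≈ 15.7

(CH₃)₃C–OH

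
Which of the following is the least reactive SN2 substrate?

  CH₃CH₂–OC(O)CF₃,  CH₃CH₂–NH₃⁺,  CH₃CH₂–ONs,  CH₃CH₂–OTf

CH₃CH₂–NH₃⁺

The skeletons are identical, so relative rate is governed entirely by leaving-group ability.
Leaving-group ability tracks the stability of the departed species; conjugate-acid pKₐ is the usual yardstick (lower pKₐ → better LG).
CH₃CH₂–OTf loses OTf⁻: pKₐ(CF₃SO₃H (triflic acid)) ≈ -14
CH₃CH₂–ONs loses ONs⁻: pKₐ(p-O₂NC₆H₄SO₃H) ≈ -3.5
CH₃CH₂–OC(O)CF₃ loses CF₃COO⁻: pKₐ(CF₃COOH) ≈ 0.2
CH₃CH₂–NH₃⁺ loses NH₃: pKₐ(NH₄⁺) ≈ 9.2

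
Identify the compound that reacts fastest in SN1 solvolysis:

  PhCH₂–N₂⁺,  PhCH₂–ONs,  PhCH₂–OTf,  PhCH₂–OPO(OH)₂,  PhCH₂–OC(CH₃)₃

PhCH₂–N₂⁺

Identical carbon frameworks mean the comparison reduces to leaving-group quality.
The more stable X⁻ (or X) is on its own — i.e. the weaker a base it is — the better a leaving group it makes.
PhCH₂–N₂⁺ loses N₂: no meaningful conjugate acid; N₂ departs as an exceptionally stable neutral molecule
PhCH₂–OTf loses OTf⁻: pKₐ(CF₃SO₃H (triflic acid)) ≈ -14
PhCH₂–ONs loses ONs⁻: pKₐ(p-O₂NC₆H₄SO₃H) ≈ -3.5
PhCH₂–OPO(OH)₂ loses H₂PO₄⁻: pKₐ(H₃PO₄) ≈ 2.1
PhCH₂–OC(CH₃)₃ loses (CH₃)₃CO⁻: pKₐ(t-BuOH) ≈ 18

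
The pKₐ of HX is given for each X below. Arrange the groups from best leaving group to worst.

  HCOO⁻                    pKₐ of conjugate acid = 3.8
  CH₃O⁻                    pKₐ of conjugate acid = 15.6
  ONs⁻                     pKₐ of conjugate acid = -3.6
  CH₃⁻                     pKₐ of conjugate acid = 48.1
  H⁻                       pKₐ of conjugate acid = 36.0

ONs⁻ > HCOO⁻ > CH₃O⁻ > H⁻ > CH₃⁻

Lower conjugate-acid pKₐ ⇒ weaker base ⇒ better leaving group.
Sorting by the given values: ONs⁻ (-3.6), HCOO⁻ (3.8), CH₃O⁻ (15.6), H⁻ (36.0), CH₃⁻ (48.1).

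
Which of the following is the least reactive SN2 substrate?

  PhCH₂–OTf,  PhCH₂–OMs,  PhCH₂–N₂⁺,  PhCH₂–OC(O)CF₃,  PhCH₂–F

With the same alkyl group throughout, only the leaving group differentiates the rates.
The more stable X⁻ (or X) is on its own — i.e. the weaker a base it is — the better a leaving group it makes.
PhCH₂–N₂⁺ loses N₂: no meaningful conjugate acid; N₂ departs as an exceptionally stable neutral molecule
PhCH₂–OTf loses OTf⁻: pKₐ(CF₃SO₃H (triflic acid)) ≈ -14
PhCH₂–OMs loses OMs⁻: pKₐ(CH₃SO₃H (MsOH)) ≈ -1.9
PhCH₂–OC(O)CF₃ loses CF₃COO⁻: pKₐ(CF₃COOH) ≈ 0.2
PhCH₂–F loses F⁻: pKₐ(HF) ≈ 3.2

PhCH₂–F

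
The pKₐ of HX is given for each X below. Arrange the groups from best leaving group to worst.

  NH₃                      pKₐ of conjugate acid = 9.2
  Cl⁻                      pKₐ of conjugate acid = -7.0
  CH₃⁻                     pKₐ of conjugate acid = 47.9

Cl⁻ > NH₃ > CH₃⁻

Lower conjugate-acid pKₐ ⇒ weaker base ⇒ better leaving group.
Sorting by the given values: Cl⁻ (-7.0), NH₃ (9.2), CH₃⁻ (47.9).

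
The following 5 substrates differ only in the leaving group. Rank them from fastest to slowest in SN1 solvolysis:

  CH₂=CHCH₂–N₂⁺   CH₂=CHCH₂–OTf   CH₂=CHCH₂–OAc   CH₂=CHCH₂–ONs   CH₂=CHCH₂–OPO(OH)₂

Identical carbon frameworks mean the comparison reduces to leaving-group quality.
The more stable X⁻ (or X) is on its own — i.e. the weaker a base it is — the better a leaving group it makes.
CH₂=CHCH₂–N₂⁺ loses N₂: no meaningful conjugate acid; N₂ departs as an exceptionally stable neutral molecule
CH₂=CHCH₂–OTf loses OTf⁻: pKₐ(CF₃SO₃H (triflic acid)) ≈ -14
CH₂=CHCH₂–ONs loses ONs⁻: pKₐ(p-O₂NC₆H₄SO₃H) ≈ -3.5
CH₂=CHCH₂–OPO(OH)₂ loses H₂PO₄⁻: pKₐ(H₃PO₄) ≈ 2.1
CH₂=CHCH₂–OAc loses AcO⁻: pKₐ(CH₃COOH) ≈ 4.8

CH₂=CHCH₂–N₂⁺ > CH₂=CHCH₂–OTf > CH₂=CHCH₂–ONs > CH₂=CHCH₂–OPO(OH)₂ > CH₂=CHCH₂–OAc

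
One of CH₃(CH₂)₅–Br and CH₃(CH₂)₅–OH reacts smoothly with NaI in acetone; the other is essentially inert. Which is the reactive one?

CH₃(CH₂)₅–Br

From CH₃(CH₂)₅–OH the departing group would be OH⁻ (pKₐ(H₂O) ≈ 15.7). Strong base; essentially never leaves without prior activation.
From CH₃(CH₂)₅–Br the leaving group is Br⁻ (pKₐ(HBr) ≈ -9). Weak base; good leaving group.
(In practice CH₃(CH₂)₅–Br is made from CH₃(CH₂)₅–OH by treatment with PBr₃, replacing the hydroxyl with bromide.)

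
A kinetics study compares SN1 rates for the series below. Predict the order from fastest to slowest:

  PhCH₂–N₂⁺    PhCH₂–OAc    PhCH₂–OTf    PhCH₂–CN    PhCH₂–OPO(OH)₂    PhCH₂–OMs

PhCH₂–N₂⁺ > PhCH₂–OTf > PhCH₂–OMs > PhCH₂–OPO(OH)₂ > PhCH₂–OAc > PhCH₂–CN

Same R in every case — rank the leaving groups.
Leaving-group ability tracks the stability of the departed species; conjugate-acid pKₐ is the usual yardstick (lower pKₐ → better LG).
PhCH₂–N₂⁺ loses N₂: no meaningful conjugate acid; N₂ departs as an exceptionally stable neutral molecule
PhCH₂–OTf loses OTf⁻: pKₐ(CF₃SO₃H (triflic acid)) ≈ -14
PhCH₂–OMs loses OMs⁻: pKₐ(CH₃SO₃H (MsOH)) ≈ -1.9
PhCH₂–OPO(OH)₂ loses H₂PO₄⁻: pKₐ(H₃PO₄) ≈ 2.1
PhCH₂–OAc loses AcO⁻: pKₐ(CH₃COOH) ≈ 4.8
PhCH₂–CN loses CN⁻: pKₐ(HCN) ≈ 9.2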